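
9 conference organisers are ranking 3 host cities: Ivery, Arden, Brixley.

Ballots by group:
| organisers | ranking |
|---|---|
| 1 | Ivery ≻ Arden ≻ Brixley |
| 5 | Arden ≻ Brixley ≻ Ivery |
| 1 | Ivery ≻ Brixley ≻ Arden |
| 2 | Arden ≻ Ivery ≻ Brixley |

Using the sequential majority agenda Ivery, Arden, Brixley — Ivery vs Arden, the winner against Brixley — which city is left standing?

Round 1: Ivery vs Arden — 2–7, Arden advances.
Round 2: Arden vs Brixley — 8–1, Arden advances.
The agenda winner is Arden.

Arden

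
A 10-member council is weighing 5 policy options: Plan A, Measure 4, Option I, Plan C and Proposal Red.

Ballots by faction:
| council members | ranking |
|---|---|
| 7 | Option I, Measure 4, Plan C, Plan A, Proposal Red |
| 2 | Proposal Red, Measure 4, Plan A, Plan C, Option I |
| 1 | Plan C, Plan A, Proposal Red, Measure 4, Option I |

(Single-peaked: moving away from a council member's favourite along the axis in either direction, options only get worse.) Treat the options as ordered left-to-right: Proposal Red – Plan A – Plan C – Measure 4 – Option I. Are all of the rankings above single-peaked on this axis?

Axis positions: Proposal Red=1, Plan A=2, Plan C=3, Measure 4=4, Option I=5.
Faction 1 (peak Option I at position 5): ranking walks positions 5-4-3-2-1, expanding outward from the peak — single-peaked.
Faction 2: ranking walks positions 1-4-2-3-5; Measure 4 is ranked above Plan A even though Plan A lies between Measure 4 and the peak Proposal Red on the axis — preferences dip and rise again. Not single-peaked.
Faction 3 (peak Plan C at position 3): ranking walks positions 3-2-1-4-5, expanding outward from the peak — single-peaked.
Faction 2 violates single-peakedness, so the profile is not single-peaked on this axis.

no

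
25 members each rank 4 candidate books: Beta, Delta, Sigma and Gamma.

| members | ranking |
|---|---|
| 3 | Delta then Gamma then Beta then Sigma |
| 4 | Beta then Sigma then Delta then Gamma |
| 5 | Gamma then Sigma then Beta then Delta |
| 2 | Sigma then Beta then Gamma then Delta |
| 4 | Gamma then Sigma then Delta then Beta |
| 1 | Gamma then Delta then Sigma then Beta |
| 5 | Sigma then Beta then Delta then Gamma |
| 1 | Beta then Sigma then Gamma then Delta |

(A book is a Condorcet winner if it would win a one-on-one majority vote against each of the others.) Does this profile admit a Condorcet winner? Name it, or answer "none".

Gamma

Pairwise majorities:
Beta–Delta: Beta 17–8.
Beta vs Sigma: Sigma wins 17–8.
Beta vs Gamma: Gamma, 13–12.
Delta–Sigma: Sigma 21–4.
Delta–Gamma: Gamma 13–12.
Sigma vs Gamma: Gamma wins 13–12.
Gamma beats each of Beta, Delta, Sigma — Gamma is the Condorcet winner.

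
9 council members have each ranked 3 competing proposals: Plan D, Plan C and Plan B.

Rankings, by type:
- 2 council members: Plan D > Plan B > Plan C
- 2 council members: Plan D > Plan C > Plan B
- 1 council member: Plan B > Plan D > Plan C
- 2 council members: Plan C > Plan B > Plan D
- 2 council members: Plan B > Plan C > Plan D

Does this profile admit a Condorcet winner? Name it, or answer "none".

Plan B

Check each pair by majority over 9 ballots:
Plan D vs Plan C: Plan D wins 5–4.
Plan D–Plan B: Plan B 5–4.
Plan C vs Plan B: Plan B, 5–4.
Plan B beats each of Plan D, Plan C — Plan B is the Condorcet winner.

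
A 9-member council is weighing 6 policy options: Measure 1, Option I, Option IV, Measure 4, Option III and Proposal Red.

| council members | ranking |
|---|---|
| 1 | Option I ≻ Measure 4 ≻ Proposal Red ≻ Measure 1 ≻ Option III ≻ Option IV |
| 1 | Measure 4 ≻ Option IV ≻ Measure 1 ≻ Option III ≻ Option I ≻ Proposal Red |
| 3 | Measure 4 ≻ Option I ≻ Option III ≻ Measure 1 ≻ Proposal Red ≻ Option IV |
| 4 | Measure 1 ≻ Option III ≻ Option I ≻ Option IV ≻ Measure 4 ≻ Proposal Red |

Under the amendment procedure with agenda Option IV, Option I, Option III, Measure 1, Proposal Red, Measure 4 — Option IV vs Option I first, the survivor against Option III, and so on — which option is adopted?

Measure 4

Round 1: Option IV vs Option I — 1–8, Option I advances.
Round 2: Option I vs Option III — 4–5, Option III advances.
Round 3: Option III vs Measure 1 — 3–6, Measure 1 advances.
Round 4: Measure 1 vs Proposal Red — 8–1, Measure 1 advances.
Round 5: Measure 1 vs Measure 4 — 4–5, Measure 4 advances.
The agenda winner is Measure 4.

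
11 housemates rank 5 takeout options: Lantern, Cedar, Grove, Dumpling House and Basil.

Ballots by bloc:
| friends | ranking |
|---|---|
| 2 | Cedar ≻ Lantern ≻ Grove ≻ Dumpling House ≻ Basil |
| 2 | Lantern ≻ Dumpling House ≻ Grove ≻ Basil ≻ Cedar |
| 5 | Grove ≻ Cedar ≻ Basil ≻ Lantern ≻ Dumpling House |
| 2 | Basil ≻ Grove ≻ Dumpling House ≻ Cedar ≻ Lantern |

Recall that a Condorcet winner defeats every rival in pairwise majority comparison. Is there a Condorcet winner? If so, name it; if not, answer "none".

Grove

Check each pair by majority over 11 ballots:
Lantern vs Cedar: Cedar wins 9–2.
Lantern vs Grove: 2+2 = 4 for Lantern, 7 for Grove — Grove by 7–4.
Lantern–Dumpling House: Lantern 9–2.
Lantern vs Basil: Lantern preferred on 2+2 = 4 ballots; Basil wins 7–4.
Cedar vs Grove: Cedar preferred on 2 ballots; Grove wins 9–2.
Cedar–Dumpling House: Cedar 7–4.
Cedar–Basil: Cedar 7–4.
Grove vs Dumpling House: Grove is ranked higher on 2+5+2 = 9 ballots, Dumpling House on 2. Grove wins 9–2.
Grove–Basil: Grove 9–2.
Dumpling House vs Basil: Dumpling House preferred on 2+2 = 4 ballots; Basil wins 7–4.
Grove defeats every rival head-to-head and is the Condorcet winner.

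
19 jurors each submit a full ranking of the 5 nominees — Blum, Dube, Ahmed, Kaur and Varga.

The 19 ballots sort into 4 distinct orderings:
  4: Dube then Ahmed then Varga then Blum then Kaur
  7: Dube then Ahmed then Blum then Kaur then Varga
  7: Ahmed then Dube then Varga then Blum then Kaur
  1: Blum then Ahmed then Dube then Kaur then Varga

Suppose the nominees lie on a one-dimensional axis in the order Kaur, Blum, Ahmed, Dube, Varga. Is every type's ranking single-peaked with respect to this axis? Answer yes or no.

yes

Axis positions: Kaur=1, Blum=2, Ahmed=3, Dube=4, Varga=5.
Type 1 (peak Dube at position 4): ranking walks positions 4-3-5-2-1, expanding outward from the peak — single-peaked.
Type 2 (peak Dube at position 4): ranking walks positions 4-3-2-1-5, expanding outward from the peak — single-peaked.
Type 3 (peak Ahmed at position 3): ranking walks positions 3-4-5-2-1, expanding outward from the peak — single-peaked.
Type 4 (peak Blum at position 2): ranking walks positions 2-3-4-1-5, expanding outward from the peak — single-peaked.
Every ranking is single-peaked on this axis.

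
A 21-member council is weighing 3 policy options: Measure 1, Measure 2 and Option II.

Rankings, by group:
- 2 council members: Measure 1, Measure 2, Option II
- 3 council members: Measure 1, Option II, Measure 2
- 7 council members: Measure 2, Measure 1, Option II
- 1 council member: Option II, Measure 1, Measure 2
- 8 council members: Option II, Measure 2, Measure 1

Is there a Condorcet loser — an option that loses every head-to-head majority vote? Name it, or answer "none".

Head-to-head results (21 council members):
Measure 1 vs Measure 2: Measure 1 is ranked higher on 2+3+1 = 6 ballots, Measure 2 on 15. Measure 2 wins 15–6.
Measure 1–Option II: Measure 1 12–9.
Measure 2 vs Option II: Measure 2 preferred on 2+7 = 9 ballots; Option II wins 12–9.
No option is winless: Measure 1 beats Option II; Measure 2 beats Measure 1; Option II beats Measure 2. There is no Condorcet loser.

none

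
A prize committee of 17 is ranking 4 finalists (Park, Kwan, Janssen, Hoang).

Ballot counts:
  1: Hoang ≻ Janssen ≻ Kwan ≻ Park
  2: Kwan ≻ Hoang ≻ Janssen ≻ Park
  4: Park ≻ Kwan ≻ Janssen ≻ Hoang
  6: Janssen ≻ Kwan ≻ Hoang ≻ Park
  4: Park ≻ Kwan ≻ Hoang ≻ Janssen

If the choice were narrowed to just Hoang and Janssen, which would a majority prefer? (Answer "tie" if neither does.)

Ballots ranking Hoang above Janssen: 1 + 2 + 4 = 7.
Ballots ranking Janssen above Hoang: 17 − 7 = 10.
Janssen wins the head-to-head 10–7.

Janssen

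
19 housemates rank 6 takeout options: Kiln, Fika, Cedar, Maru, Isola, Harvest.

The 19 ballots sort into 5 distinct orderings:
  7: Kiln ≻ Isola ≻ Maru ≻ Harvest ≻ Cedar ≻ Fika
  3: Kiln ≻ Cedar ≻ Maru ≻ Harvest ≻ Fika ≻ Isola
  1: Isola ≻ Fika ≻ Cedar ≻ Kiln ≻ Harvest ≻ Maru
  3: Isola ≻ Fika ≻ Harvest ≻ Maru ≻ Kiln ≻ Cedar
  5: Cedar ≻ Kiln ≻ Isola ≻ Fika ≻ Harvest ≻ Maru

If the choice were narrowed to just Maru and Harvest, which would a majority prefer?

Ballots ranking Maru above Harvest: 7 + 3 = 10.
Ballots ranking Harvest above Maru: 19 − 10 = 9.
Maru wins the head-to-head 10–9.

Maru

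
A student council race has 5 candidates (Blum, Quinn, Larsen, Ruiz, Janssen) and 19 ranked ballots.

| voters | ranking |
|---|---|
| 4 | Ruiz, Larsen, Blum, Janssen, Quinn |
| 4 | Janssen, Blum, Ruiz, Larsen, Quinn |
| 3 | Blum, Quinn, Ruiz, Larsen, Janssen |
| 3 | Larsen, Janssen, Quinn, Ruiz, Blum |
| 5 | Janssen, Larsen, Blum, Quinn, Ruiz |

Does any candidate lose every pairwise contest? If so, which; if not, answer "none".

Pairwise majorities:
Blum vs Quinn: Blum is ranked higher on 4+4+3+5 = 16 ballots, Quinn on 3. Blum wins 16–3.
Blum vs Larsen: 4+3 = 7 for Blum, 12 for Larsen — Larsen by 12–7.
Blum vs Ruiz: Blum wins 12–7.
Blum vs Janssen: 4+3 = 7 for Blum, 12 for Janssen — Janssen by 12–7.
Quinn vs Larsen: Larsen wins 16–3.
Quinn vs Ruiz: 11 to 8, Quinn.
Quinn–Janssen: Janssen 16–3.
Larsen–Ruiz: Ruiz 11–8.
Larsen vs Janssen: Larsen preferred on 4+3+3 = 10 ballots; Larsen wins 10–9.
Ruiz vs Janssen: 7 to 12, Janssen.
Every candidate wins at least one matchup (Blum beats Quinn; Quinn beats Ruiz; Larsen beats Blum; Ruiz beats Larsen; Janssen beats Blum), so there is no Condorcet loser.

none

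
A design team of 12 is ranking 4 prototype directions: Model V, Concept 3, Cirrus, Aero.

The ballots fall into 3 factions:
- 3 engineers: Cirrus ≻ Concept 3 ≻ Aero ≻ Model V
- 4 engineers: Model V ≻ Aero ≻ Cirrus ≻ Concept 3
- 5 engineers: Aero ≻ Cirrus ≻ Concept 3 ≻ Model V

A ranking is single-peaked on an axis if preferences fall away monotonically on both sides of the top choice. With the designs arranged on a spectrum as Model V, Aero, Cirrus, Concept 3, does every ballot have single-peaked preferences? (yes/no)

Axis positions: Model V=1, Aero=2, Cirrus=3, Concept 3=4.
Faction 1 (peak Cirrus at position 3): ranking walks positions 3-4-2-1, expanding outward from the peak — single-peaked.
Faction 2 (peak Model V at position 1): ranking walks positions 1-2-3-4, expanding outward from the peak — single-peaked.
Faction 3 (peak Aero at position 2): ranking walks positions 2-3-4-1, expanding outward from the peak — single-peaked.
Every ranking is single-peaked on this axis.

yes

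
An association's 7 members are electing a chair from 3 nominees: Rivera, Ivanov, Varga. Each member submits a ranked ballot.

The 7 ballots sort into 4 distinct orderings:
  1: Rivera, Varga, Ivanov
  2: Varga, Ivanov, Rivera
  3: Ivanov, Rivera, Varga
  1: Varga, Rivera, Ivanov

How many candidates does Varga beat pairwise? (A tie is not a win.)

Varga against each rival (7 voters):
Varga vs Rivera: Varga preferred on 2+1 = 3 ballots; Rivera wins 4–3.
Varga vs Ivanov: 1+2+1 = 4 for Varga, 3 for Ivanov — Varga by 4–3.
Varga beats Ivanov; loses to Rivera — 1 pairwise win.

1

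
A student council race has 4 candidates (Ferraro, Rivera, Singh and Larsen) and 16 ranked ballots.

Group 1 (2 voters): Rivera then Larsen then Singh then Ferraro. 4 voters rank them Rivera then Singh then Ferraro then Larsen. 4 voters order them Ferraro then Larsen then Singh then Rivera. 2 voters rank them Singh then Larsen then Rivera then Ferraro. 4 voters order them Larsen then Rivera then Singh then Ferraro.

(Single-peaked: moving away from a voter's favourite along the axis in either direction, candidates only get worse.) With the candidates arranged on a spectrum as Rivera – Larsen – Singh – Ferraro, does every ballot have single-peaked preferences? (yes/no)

Axis positions: Rivera=1, Larsen=2, Singh=3, Ferraro=4.
Group 1 (peak Rivera at position 1): ranking walks positions 1-2-3-4, expanding outward from the peak — single-peaked.
Group 2: ranking walks positions 1-3-4-2; Singh is ranked above Larsen even though Larsen lies between Singh and the peak Rivera on the axis — preferences dip and rise again. Not single-peaked.
Group 3: ranking walks positions 4-2-3-1; Larsen is ranked above Singh even though Singh lies between Larsen and the peak Ferraro on the axis — preferences dip and rise again. Not single-peaked.
Group 4 (peak Singh at position 3): ranking walks positions 3-2-1-4, expanding outward from the peak — single-peaked.
Group 5 (peak Larsen at position 2): ranking walks positions 2-1-3-4, expanding outward from the peak — single-peaked.
Group 2 violates single-peakedness, so the profile is not single-peaked on this axis.

no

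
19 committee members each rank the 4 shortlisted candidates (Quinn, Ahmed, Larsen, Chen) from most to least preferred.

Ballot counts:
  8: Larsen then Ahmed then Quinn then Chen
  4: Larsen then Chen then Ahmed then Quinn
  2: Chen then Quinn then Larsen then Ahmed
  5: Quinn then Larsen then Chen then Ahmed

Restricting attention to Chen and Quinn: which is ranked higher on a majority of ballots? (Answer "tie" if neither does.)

Ballots ranking Chen above Quinn: 4 + 2 = 6.
Ballots ranking Quinn above Chen: 19 − 6 = 13.
Quinn wins the head-to-head 13–6.

Quinn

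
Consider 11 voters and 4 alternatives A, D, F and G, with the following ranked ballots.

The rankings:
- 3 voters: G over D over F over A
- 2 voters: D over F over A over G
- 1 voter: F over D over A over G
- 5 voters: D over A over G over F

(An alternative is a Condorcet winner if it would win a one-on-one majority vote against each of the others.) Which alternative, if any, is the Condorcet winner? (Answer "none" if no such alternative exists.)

D

Pairwise majorities:
A vs D: A preferred on 0 ballots; D wins 11–0.
A vs F: 5 for A, 6 for F — F by 6–5.
A vs G: 2+1+5 = 8 for A, 3 for G — A by 8–3.
D vs F: 10 to 1, D.
D vs G: D is ranked higher on 2+1+5 = 8 ballots, G on 3. D wins 8–3.
F vs G: F is ranked higher on 2+1 = 3 ballots, G on 8. G wins 8–3.
D defeats every rival head-to-head and is the Condorcet winner.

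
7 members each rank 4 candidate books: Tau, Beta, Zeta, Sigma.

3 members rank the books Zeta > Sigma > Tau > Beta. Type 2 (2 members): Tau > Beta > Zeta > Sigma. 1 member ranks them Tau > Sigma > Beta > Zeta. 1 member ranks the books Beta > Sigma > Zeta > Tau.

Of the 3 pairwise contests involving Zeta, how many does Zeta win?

2

Zeta against each rival (7 members):
Zeta vs Tau: Zeta wins 4–3.
Zeta–Beta: Beta 4–3.
Zeta vs Sigma: Zeta wins 5–2.
Zeta beats Tau, Sigma; loses to Beta — 2 pairwise wins.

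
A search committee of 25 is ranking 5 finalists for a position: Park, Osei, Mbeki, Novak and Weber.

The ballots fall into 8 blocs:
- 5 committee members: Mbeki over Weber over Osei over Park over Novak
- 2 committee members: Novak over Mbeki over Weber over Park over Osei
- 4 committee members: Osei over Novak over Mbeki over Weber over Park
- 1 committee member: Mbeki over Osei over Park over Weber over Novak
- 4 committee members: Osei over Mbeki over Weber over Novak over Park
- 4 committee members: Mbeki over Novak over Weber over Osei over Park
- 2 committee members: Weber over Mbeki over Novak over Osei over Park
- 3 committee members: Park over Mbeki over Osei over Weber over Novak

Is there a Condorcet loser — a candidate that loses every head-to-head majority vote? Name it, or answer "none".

Pairwise majorities:
Park vs Osei: Park preferred on 2+3 = 5 ballots; Osei wins 20–5.
Park vs Mbeki: Park preferred on 3 ballots; Mbeki wins 22–3.
Park vs Novak: Park preferred on 5+1+3 = 9 ballots; Novak wins 16–9.
Park vs Weber: 1+3 = 4 for Park, 21 for Weber — Weber by 21–4.
Osei vs Mbeki: Mbeki wins 17–8.
Osei–Novak: Osei 17–8.
Osei vs Weber: Weber, 13–12.
Mbeki vs Novak: Mbeki, 19–6.
Mbeki vs Weber: 23 to 2, Mbeki.
Novak vs Weber: 10 to 15, Weber.
Park loses to every other candidate — it is the Condorcet loser.

Park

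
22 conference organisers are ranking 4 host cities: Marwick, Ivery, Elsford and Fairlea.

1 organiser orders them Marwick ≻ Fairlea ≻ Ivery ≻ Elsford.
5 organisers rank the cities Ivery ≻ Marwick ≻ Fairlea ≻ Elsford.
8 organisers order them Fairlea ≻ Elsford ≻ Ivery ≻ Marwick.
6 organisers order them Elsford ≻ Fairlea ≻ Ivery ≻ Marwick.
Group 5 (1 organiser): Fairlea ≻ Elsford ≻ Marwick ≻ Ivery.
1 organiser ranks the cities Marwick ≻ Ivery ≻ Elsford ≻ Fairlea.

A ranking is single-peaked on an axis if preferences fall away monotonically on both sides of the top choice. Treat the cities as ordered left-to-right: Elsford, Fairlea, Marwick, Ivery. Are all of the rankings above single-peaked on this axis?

Axis positions: Elsford=1, Fairlea=2, Marwick=3, Ivery=4.
Group 1 (peak Marwick at position 3): ranking walks positions 3-2-4-1, expanding outward from the peak — single-peaked.
Group 2 (peak Ivery at position 4): ranking walks positions 4-3-2-1, expanding outward from the peak — single-peaked.
Group 3: ranking walks positions 2-1-4-3; Ivery is ranked above Marwick even though Marwick lies between Ivery and the peak Fairlea on the axis — preferences dip and rise again. Not single-peaked.
Group 4: ranking walks positions 1-2-4-3; Ivery is ranked above Marwick even though Marwick lies between Ivery and the peak Elsford on the axis — preferences dip and rise again. Not single-peaked.
Group 5 (peak Fairlea at position 2): ranking walks positions 2-1-3-4, expanding outward from the peak — single-peaked.
Group 6: ranking walks positions 3-4-1-2; Elsford is ranked above Fairlea even though Fairlea lies between Elsford and the peak Marwick on the axis — preferences dip and rise again. Not single-peaked.
Group 3 violates single-peakedness, so the profile is not single-peaked on this axis.

no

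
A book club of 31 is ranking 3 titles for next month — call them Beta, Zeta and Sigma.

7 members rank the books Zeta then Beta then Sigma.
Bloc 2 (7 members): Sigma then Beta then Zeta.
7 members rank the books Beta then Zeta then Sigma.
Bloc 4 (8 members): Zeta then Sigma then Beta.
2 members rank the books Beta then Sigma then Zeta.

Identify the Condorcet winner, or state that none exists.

Pairwise majorities:
Beta vs Zeta: 7+7+2 = 16 for Beta, 15 for Zeta — Beta by 16–15.
Beta vs Sigma: 7+7+2 = 16 for Beta, 15 for Sigma — Beta by 16–15.
Zeta vs Sigma: 22 to 9, Zeta.
Beta wins every pairwise contest, so Beta is the Condorcet winner.

Beta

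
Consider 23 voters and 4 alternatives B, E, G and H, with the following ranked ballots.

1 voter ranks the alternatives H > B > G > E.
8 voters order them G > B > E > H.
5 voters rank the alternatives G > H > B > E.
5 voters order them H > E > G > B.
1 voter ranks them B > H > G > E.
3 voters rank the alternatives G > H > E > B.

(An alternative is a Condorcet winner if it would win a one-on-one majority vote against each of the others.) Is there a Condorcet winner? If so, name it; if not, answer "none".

G

Head-to-head results (23 voters):
B vs E: B wins 15–8.
B vs G: B preferred on 1+1 = 2 ballots; G wins 21–2.
B vs H: H wins 14–9.
E vs G: E is ranked higher on 5 ballots, G on 18. G wins 18–5.
E vs H: H wins 15–8.
G vs H: G is ranked higher on 8+5+3 = 16 ballots, H on 7. G wins 16–7.
Only G has no losses; G is the Condorcet winner.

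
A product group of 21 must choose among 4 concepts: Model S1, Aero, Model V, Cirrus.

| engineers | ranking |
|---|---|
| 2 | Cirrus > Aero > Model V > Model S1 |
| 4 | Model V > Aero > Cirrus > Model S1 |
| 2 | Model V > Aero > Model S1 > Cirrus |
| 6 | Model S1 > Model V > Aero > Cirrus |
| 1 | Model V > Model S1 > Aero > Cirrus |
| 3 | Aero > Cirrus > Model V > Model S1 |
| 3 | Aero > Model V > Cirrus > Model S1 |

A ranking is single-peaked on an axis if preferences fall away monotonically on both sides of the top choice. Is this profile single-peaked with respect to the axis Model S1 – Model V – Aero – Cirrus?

Axis positions: Model S1=1, Model V=2, Aero=3, Cirrus=4.
Group 1 (peak Cirrus at position 4): ranking walks positions 4-3-2-1, expanding outward from the peak — single-peaked.
Group 2 (peak Model V at position 2): ranking walks positions 2-3-4-1, expanding outward from the peak — single-peaked.
Group 3 (peak Model V at position 2): ranking walks positions 2-3-1-4, expanding outward from the peak — single-peaked.
Group 4 (peak Model S1 at position 1): ranking walks positions 1-2-3-4, expanding outward from the peak — single-peaked.
Group 5 (peak Model V at position 2): ranking walks positions 2-1-3-4, expanding outward from the peak — single-peaked.
Group 6 (peak Aero at position 3): ranking walks positions 3-4-2-1, expanding outward from the peak — single-peaked.
Group 7 (peak Aero at position 3): ranking walks positions 3-2-4-1, expanding outward from the peak — single-peaked.
Every ranking is single-peaked on this axis.

yes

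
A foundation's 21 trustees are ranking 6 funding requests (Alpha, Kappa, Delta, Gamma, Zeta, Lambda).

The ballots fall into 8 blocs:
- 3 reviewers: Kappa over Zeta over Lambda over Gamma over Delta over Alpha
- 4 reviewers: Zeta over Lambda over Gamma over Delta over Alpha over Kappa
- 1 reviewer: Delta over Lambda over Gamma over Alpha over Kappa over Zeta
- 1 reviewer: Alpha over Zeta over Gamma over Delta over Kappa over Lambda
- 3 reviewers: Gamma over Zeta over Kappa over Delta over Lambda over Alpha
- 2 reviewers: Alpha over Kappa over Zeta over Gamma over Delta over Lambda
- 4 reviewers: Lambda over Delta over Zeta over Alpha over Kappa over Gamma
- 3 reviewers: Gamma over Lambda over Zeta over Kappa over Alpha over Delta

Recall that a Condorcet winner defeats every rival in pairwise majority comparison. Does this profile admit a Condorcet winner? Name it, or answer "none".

Head-to-head results (21 reviewers):
Alpha–Kappa: Alpha 12–9.
Alpha–Delta: Delta 15–6.
Alpha vs Gamma: 1+2+4 = 7 for Alpha, 14 for Gamma — Gamma by 14–7.
Alpha vs Zeta: Zeta, 17–4.
Alpha vs Lambda: 1+2 = 3 for Alpha, 18 for Lambda — Lambda by 18–3.
Kappa vs Delta: 11 to 10, Kappa.
Kappa vs Gamma: Gamma, 12–9.
Kappa–Zeta: Zeta 15–6.
Kappa–Lambda: Lambda 12–9.
Delta vs Gamma: 5 to 16, Gamma.
Delta vs Zeta: Zeta, 16–5.
Delta–Lambda: Lambda 14–7.
Gamma vs Zeta: Zeta, 14–7.
Gamma vs Lambda: Gamma is ranked higher on 1+3+2+3 = 9 ballots, Lambda on 12. Lambda wins 12–9.
Zeta vs Lambda: 3+4+1+3+2 = 13 for Zeta, 8 for Lambda — Zeta by 13–8.
Zeta beats each of Alpha, Kappa, Delta, Gamma, Lambda — Zeta is the Condorcet winner.

Zeta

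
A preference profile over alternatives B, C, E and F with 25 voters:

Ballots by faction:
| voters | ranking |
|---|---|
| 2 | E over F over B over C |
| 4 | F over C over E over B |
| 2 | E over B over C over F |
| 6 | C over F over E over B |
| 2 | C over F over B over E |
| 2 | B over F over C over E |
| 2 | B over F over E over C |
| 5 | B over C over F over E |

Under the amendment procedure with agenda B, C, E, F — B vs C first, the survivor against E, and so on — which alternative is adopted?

F

Round 1: B vs C — 13–12, B advances.
Round 2: B vs E — 11–14, E advances.
Round 3: E vs F — 4–21, F advances.
F survives the agenda.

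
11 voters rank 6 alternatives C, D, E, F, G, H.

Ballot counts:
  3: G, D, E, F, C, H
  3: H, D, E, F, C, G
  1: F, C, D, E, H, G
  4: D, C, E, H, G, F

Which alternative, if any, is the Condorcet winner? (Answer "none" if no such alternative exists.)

Check each pair by majority over 11 ballots:
C vs D: 1 for C, 10 for D — D by 10–1.
C vs E: 5 to 6, E.
C vs F: C is ranked higher on 4 ballots, F on 7. F wins 7–4.
C vs G: 8 to 3, C.
C vs H: C preferred on 3+1+4 = 8 ballots; C wins 8–3.
D vs E: 3+3+1+4 = 11 for D, 0 for E — D by 11–0.
D vs F: D preferred on 3+3+4 = 10 ballots; D wins 10–1.
D vs G: 8 to 3, D.
D vs H: D is ranked higher on 3+1+4 = 8 ballots, H on 3. D wins 8–3.
E vs F: E preferred on 3+3+4 = 10 ballots; E wins 10–1.
E vs G: 8 to 3, E.
E vs H: 3+1+4 = 8 for E, 3 for H — E by 8–3.
F vs G: 3+1 = 4 for F, 7 for G — G by 7–4.
F vs H: 3+1 = 4 for F, 7 for H — H by 7–4.
G vs H: 3 to 8, H.
D wins every pairwise contest, so D is the Condorcet winner.

D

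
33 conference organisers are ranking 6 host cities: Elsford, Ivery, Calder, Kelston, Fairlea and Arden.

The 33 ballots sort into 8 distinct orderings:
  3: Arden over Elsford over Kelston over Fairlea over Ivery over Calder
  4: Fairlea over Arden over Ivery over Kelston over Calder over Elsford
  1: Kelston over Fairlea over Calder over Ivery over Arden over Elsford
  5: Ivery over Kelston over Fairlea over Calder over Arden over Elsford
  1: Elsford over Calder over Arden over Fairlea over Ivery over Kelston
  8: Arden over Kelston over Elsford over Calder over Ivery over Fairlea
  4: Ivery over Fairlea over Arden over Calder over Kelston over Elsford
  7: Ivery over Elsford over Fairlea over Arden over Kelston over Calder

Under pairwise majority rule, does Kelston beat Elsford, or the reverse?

Ballots ranking Kelston above Elsford: 4 + 1 + 5 + 8 + 4 = 22.
Ballots ranking Elsford above Kelston: 33 − 22 = 11.
Kelston wins the head-to-head 22–11.

Kelston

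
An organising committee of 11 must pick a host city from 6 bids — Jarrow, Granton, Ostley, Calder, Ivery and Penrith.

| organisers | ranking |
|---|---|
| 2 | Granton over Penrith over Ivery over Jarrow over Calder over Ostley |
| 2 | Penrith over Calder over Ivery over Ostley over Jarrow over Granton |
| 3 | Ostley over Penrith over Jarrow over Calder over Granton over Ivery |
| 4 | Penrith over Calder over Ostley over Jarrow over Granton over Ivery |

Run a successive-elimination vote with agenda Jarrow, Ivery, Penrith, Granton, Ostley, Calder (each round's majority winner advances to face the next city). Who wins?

Round 1: Jarrow vs Ivery — 7–4, Jarrow advances.
Round 2: Jarrow vs Penrith — 0–11, Penrith advances.
Round 3: Penrith vs Granton — 9–2, Penrith advances.
Round 4: Penrith vs Ostley — 8–3, Penrith advances.
Round 5: Penrith vs Calder — 11–0, Penrith advances.
The agenda winner is Penrith.

Penrith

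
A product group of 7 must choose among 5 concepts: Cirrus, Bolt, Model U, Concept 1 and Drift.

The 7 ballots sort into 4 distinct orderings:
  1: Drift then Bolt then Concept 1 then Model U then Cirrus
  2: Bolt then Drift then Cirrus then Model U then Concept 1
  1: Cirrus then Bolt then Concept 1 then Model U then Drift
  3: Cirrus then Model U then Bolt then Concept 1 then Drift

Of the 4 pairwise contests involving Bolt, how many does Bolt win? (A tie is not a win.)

Bolt against each rival (7 engineers):
Bolt vs Cirrus: 3 to 4, Cirrus.
Bolt vs Model U: Bolt, 4–3.
Bolt vs Concept 1: Bolt, 7–0.
Bolt vs Drift: Bolt, 6–1.
Bolt beats Model U, Concept 1, Drift; loses to Cirrus — 3 pairwise wins.

3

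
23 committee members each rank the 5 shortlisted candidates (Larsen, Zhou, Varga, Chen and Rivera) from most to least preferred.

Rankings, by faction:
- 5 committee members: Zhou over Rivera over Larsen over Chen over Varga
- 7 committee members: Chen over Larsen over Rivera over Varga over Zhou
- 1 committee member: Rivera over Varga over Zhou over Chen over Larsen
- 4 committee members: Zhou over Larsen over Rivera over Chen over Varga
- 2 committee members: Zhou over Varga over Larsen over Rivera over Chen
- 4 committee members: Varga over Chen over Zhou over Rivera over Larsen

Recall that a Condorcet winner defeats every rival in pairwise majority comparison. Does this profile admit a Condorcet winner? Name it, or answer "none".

none

Head-to-head results (23 committee members):
Larsen vs Zhou: Zhou wins 16–7.
Larsen–Varga: Larsen 16–7.
Larsen vs Chen: Chen wins 12–11.
Larsen–Rivera: Larsen 13–10.
Zhou vs Varga: Varga wins 12–11.
Zhou vs Chen: Zhou wins 12–11.
Zhou–Rivera: Zhou 15–8.
Varga vs Chen: Chen, 16–7.
Varga vs Rivera: Rivera, 17–6.
Chen–Rivera: Rivera 12–11.
No candidate is unbeaten: Larsen loses to Zhou; Zhou loses to Varga; Varga loses to Larsen; Chen loses to Zhou; Rivera loses to Larsen. In particular Larsen → Varga → Zhou → Larsen is a majority cycle — no Condorcet winner exists.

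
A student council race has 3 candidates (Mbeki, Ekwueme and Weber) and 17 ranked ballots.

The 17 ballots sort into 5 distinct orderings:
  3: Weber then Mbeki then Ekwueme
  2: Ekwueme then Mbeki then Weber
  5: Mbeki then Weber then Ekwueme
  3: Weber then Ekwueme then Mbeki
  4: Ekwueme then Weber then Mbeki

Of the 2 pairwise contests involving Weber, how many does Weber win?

Weber against each rival (17 voters):
Weber vs Mbeki: Weber preferred on 3+3+4 = 10 ballots; Weber wins 10–7.
Weber vs Ekwueme: Weber, 11–6.
Weber beats Mbeki, Ekwueme — 2 pairwise wins.

2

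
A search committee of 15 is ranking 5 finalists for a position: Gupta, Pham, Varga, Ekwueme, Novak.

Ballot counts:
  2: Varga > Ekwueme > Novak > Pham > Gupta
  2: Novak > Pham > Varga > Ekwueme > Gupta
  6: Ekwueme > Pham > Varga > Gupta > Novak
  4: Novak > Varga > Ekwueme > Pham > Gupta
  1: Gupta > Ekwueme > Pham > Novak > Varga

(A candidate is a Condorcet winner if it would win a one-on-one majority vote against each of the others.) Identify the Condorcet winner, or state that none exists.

none

Head-to-head results (15 committee members):
Gupta vs Pham: 1 to 14, Pham.
Gupta–Varga: Varga 14–1.
Gupta vs Ekwueme: Ekwueme, 14–1.
Gupta vs Novak: 7 to 8, Novak.
Pham vs Varga: Pham, 9–6.
Pham vs Ekwueme: Ekwueme, 13–2.
Pham vs Novak: 6+1 = 7 for Pham, 8 for Novak — Novak by 8–7.
Varga vs Ekwueme: Varga preferred on 2+2+4 = 8 ballots; Varga wins 8–7.
Varga vs Novak: 8 to 7, Varga.
Ekwueme vs Novak: Ekwueme, 9–6.
Every candidate loses at least once (Gupta loses to Pham; Pham loses to Ekwueme; Varga loses to Pham; Ekwueme loses to Varga; Novak loses to Varga). The majority relation contains the cycle Pham → Varga → Ekwueme → Pham, so there is no Condorcet winner.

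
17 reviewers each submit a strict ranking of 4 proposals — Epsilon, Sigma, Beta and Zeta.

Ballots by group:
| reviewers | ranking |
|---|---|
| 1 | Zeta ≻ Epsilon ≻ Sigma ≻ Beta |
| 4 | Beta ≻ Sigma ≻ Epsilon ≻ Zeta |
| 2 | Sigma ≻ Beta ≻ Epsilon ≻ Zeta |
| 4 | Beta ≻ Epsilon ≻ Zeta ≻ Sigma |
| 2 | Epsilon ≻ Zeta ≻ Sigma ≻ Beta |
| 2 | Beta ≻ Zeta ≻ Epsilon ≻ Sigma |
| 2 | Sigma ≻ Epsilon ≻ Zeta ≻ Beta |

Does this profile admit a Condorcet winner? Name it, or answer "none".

Beta

Check each pair by majority over 17 ballots:
Epsilon vs Sigma: Epsilon wins 9–8.
Epsilon vs Beta: Epsilon is ranked higher on 1+2+2 = 5 ballots, Beta on 12. Beta wins 12–5.
Epsilon vs Zeta: 4+2+4+2+2 = 14 for Epsilon, 3 for Zeta — Epsilon by 14–3.
Sigma vs Beta: Beta wins 10–7.
Sigma–Zeta: Zeta 9–8.
Beta vs Zeta: 4+2+4+2 = 12 for Beta, 5 for Zeta — Beta by 12–5.
Only Beta has no losses; Beta is the Condorcet winner.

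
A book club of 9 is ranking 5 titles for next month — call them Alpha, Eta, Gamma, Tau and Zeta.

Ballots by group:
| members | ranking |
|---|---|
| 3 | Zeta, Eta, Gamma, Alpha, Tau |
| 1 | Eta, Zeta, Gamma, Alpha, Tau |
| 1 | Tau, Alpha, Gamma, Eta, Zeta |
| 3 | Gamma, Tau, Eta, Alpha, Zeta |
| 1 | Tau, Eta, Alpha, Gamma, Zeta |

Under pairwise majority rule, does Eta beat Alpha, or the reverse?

Eta

Ballots ranking Eta above Alpha: 3 + 1 + 3 + 1 = 8.
Ballots ranking Alpha above Eta: 9 − 8 = 1.
Eta wins the head-to-head 8–1.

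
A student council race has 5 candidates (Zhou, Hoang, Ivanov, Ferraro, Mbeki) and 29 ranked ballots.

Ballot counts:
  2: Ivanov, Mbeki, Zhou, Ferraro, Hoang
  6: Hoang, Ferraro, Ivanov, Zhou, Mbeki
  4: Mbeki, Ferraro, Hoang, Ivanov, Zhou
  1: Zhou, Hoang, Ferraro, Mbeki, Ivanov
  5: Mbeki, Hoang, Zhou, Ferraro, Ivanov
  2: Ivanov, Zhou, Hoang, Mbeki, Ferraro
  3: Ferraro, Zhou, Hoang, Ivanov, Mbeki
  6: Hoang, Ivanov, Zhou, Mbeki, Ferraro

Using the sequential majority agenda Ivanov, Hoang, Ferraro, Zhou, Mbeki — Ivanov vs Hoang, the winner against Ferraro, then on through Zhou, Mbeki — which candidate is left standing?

Round 1: Ivanov vs Hoang — 4–25, Hoang advances.
Round 2: Hoang vs Ferraro — 20–9, Hoang advances.
Round 3: Hoang vs Zhou — 21–8, Hoang advances.
Round 4: Hoang vs Mbeki — 18–11, Hoang advances.
The agenda winner is Hoang.

Hoang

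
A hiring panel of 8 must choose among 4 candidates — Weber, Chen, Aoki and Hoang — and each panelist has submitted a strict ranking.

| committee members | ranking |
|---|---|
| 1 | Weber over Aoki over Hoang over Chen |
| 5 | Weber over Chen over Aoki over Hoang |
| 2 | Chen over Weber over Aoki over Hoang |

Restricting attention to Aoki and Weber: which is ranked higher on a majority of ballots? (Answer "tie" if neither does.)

No ballot ranks Aoki above Weber: 0.
Ballots ranking Weber above Aoki: 8 − 0 = 8.
Weber wins the head-to-head 8–0.

Weber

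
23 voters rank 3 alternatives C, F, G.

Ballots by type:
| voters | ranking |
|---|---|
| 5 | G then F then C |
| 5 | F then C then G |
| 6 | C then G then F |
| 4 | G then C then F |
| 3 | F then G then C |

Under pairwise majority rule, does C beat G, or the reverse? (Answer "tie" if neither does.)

G

Ballots ranking C above G: 5 + 6 = 11.
Ballots ranking G above C: 23 − 11 = 12.
G wins the head-to-head 12–11.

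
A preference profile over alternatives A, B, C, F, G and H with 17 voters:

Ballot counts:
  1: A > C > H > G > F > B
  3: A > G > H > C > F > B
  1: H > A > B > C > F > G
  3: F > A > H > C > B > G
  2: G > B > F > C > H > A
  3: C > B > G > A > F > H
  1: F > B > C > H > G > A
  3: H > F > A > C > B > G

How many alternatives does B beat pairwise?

B against each rival (17 voters):
B–A: A 11–6.
B vs C: B preferred on 1+2+1 = 4 ballots; C wins 13–4.
B vs F: F, 11–6.
B vs G: 11 to 6, B.
B vs H: 2+3+1 = 6 for B, 11 for H — H by 11–6.
B beats G; loses to A, C, F, H — 1 pairwise win.

1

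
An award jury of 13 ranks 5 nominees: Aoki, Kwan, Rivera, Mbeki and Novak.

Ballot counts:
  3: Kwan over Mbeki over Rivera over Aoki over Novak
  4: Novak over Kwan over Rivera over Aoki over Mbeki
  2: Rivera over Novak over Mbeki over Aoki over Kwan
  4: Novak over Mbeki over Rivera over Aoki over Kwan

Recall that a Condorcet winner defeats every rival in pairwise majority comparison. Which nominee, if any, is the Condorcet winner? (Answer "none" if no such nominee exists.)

Novak

Check each pair by majority over 13 ballots:
Aoki vs Kwan: Aoki is ranked higher on 2+4 = 6 ballots, Kwan on 7. Kwan wins 7–6.
Aoki vs Rivera: 0 to 13, Rivera.
Aoki vs Mbeki: Aoki preferred on 4 ballots; Mbeki wins 9–4.
Aoki vs Novak: 3 to 10, Novak.
Kwan vs Rivera: Kwan preferred on 3+4 = 7 ballots; Kwan wins 7–6.
Kwan vs Mbeki: 7 to 6, Kwan.
Kwan vs Novak: Kwan is ranked higher on 3 ballots, Novak on 10. Novak wins 10–3.
Rivera vs Mbeki: 6 to 7, Mbeki.
Rivera vs Novak: Rivera is ranked higher on 3+2 = 5 ballots, Novak on 8. Novak wins 8–5.
Mbeki vs Novak: 3 to 10, Novak.
Only Novak has no losses; Novak is the Condorcet winner.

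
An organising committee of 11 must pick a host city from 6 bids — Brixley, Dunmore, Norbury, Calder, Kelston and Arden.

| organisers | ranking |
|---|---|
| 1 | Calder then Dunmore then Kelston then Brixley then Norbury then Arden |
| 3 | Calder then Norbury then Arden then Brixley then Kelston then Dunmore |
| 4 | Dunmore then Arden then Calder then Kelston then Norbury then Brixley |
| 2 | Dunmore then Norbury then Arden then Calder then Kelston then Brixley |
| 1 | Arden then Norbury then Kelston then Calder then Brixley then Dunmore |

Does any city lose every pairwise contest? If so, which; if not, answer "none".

Brixley

Pairwise majorities:
Brixley–Dunmore: Dunmore 7–4.
Brixley vs Norbury: Norbury wins 10–1.
Brixley vs Calder: Brixley is ranked higher on 0 ballots, Calder on 11. Calder wins 11–0.
Brixley–Kelston: Kelston 8–3.
Brixley vs Arden: Arden wins 10–1.
Dunmore vs Norbury: Dunmore wins 7–4.
Dunmore vs Calder: Dunmore, 6–5.
Dunmore vs Kelston: Dunmore, 7–4.
Dunmore vs Arden: Dunmore is ranked higher on 1+4+2 = 7 ballots, Arden on 4. Dunmore wins 7–4.
Norbury vs Calder: Norbury is ranked higher on 2+1 = 3 ballots, Calder on 8. Calder wins 8–3.
Norbury–Kelston: Norbury 6–5.
Norbury vs Arden: Norbury wins 6–5.
Calder vs Kelston: Calder preferred on 1+3+4+2 = 10 ballots; Calder wins 10–1.
Calder vs Arden: 4 to 7, Arden.
Kelston–Arden: Arden 10–1.
Brixley loses to every other city — it is the Condorcet loser.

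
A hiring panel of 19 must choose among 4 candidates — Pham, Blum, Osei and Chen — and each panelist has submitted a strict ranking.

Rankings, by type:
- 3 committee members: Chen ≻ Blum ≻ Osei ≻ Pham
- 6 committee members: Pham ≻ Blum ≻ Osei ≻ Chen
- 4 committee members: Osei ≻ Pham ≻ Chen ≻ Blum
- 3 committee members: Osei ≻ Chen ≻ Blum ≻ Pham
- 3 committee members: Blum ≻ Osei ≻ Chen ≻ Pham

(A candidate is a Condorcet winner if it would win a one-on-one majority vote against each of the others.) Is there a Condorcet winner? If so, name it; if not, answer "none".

none

Check each pair by majority over 19 ballots:
Pham vs Blum: Pham wins 10–9.
Pham vs Osei: Osei wins 13–6.
Pham–Chen: Pham 10–9.
Blum vs Osei: Blum, 12–7.
Blum vs Chen: 9 to 10, Chen.
Osei vs Chen: Osei preferred on 6+4+3+3 = 16 ballots; Osei wins 16–3.
Each candidate drops at least one matchup (Pham loses to Osei; Blum loses to Pham; Osei loses to Blum; Chen loses to Pham); the cycle Pham beats Blum beats Osei beats Pham rules out a Condorcet winner.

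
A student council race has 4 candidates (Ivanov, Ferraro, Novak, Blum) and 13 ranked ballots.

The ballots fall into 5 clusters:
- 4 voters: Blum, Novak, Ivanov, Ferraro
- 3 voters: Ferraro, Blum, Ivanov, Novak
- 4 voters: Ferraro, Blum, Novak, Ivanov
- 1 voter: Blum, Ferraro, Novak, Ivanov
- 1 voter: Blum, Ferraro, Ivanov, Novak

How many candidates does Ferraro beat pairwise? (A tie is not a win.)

Ferraro against each rival (13 voters):
Ferraro vs Ivanov: 9 to 4, Ferraro.
Ferraro–Novak: Ferraro 9–4.
Ferraro vs Blum: Ferraro, 7–6.
Ferraro beats Ivanov, Novak, Blum — 3 pairwise wins.

3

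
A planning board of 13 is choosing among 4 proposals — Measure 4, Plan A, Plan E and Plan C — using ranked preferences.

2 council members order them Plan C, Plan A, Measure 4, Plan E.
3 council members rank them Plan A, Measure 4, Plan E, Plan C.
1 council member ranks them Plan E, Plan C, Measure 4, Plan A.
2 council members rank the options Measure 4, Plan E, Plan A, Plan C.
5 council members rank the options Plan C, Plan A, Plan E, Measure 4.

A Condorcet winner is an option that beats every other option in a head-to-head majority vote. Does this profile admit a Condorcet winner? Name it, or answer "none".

Check each pair by majority over 13 ballots:
Measure 4 vs Plan A: Plan A, 10–3.
Measure 4–Plan E: Measure 4 7–6.
Measure 4–Plan C: Plan C 8–5.
Plan A vs Plan E: Plan A wins 10–3.
Plan A vs Plan C: Plan C wins 8–5.
Plan E vs Plan C: Plan C wins 7–6.
Only Plan C has no losses; Plan C is the Condorcet winner.

Plan C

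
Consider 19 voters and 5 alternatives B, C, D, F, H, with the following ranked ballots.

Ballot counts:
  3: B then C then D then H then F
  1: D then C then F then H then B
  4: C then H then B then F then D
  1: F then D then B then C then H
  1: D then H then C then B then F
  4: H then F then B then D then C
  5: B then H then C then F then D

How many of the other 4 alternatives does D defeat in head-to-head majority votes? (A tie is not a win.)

D against each rival (19 voters):
D vs B: B, 16–3.
D–C: C 12–7.
D vs F: 5 to 14, F.
D vs H: H wins 13–6.
D beats no one; loses to B, C, F, H — 0 pairwise wins.

0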